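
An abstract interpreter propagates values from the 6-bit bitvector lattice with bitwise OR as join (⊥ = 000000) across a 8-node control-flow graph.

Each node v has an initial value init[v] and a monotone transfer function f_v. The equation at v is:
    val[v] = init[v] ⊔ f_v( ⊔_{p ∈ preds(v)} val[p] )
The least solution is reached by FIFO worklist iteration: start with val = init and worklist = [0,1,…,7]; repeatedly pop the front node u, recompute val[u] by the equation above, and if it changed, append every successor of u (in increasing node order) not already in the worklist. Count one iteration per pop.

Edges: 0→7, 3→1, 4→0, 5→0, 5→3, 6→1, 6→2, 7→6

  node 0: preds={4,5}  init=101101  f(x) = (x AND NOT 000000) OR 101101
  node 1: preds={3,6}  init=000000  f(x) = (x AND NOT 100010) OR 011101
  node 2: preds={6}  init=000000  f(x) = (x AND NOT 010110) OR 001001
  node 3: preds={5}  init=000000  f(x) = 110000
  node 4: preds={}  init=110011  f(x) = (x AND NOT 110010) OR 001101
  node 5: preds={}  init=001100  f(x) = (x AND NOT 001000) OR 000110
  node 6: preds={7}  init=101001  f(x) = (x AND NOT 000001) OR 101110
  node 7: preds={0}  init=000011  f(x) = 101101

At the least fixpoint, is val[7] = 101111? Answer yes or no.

yes

Worklist (13 pops):
  #1 pop 0: in=111111 → 111111 (was 101101); enqueue []
  #2 pop 1: in=101001 → 011101 (was 000000); enqueue []
  #3 pop 2: in=101001 → 101001 (was 000000); enqueue []
  #4 pop 3: in=001100 → 110000 (was 000000); enqueue [1]
  #5 pop 4: in=000000 → 111111 (was 110011); enqueue [0]
  #6 pop 5: in=000000 → 001110 (was 001100); enqueue [3]
  #7 pop 6: in=000011 → 101111 (was 101001); enqueue [2]
  #8 pop 7: in=111111 → 101111 (was 000011); enqueue [6]
  #9 pop 1: in=111111 → 011101 (no change)
  #10 pop 0: in=111111 → 111111 (no change)
  #11 pop 3: in=001110 → 110000 (no change)
  #12 pop 2: in=101111 → 101001 (no change)
  #13 pop 6: in=101111 → 101111 (no change)

Fixpoint:
  val[0] = 111111
  val[1] = 011101
  val[2] = 101001
  val[3] = 110000
  val[4] = 111111
  val[5] = 001110
  val[6] = 101111
  val[7] = 101111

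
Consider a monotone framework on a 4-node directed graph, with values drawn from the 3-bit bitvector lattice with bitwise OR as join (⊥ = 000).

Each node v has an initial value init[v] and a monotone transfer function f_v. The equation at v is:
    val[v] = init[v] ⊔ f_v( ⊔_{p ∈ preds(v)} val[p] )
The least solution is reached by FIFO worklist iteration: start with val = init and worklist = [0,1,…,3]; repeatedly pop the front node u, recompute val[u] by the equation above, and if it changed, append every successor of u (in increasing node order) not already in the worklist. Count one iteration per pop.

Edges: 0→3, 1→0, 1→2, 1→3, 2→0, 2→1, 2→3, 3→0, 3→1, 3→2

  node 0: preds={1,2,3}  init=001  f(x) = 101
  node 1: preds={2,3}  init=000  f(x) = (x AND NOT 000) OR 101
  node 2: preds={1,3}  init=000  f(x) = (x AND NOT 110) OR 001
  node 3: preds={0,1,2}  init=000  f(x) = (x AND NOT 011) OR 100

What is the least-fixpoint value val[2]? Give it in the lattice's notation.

Iteration log — 7 steps:
  step 1. node 0  ⊔preds=000  new=101  old=001  +wl: 
  step 2. node 1  ⊔preds=000  new=101  old=000  +wl: 0
  step 3. node 2  ⊔preds=101  new=001  old=000  +wl: 1
  step 4. node 3  ⊔preds=101  new=100  old=000  +wl: 2
  step 5. node 0  ⊔preds=101  new=101  stable
  step 6. node 1  ⊔preds=101  new=101  stable
  step 7. node 2  ⊔preds=101  new=001  stable

Least fixpoint reached:
  node 0: 101
  node 1: 101
  node 2: 001
  node 3: 100

001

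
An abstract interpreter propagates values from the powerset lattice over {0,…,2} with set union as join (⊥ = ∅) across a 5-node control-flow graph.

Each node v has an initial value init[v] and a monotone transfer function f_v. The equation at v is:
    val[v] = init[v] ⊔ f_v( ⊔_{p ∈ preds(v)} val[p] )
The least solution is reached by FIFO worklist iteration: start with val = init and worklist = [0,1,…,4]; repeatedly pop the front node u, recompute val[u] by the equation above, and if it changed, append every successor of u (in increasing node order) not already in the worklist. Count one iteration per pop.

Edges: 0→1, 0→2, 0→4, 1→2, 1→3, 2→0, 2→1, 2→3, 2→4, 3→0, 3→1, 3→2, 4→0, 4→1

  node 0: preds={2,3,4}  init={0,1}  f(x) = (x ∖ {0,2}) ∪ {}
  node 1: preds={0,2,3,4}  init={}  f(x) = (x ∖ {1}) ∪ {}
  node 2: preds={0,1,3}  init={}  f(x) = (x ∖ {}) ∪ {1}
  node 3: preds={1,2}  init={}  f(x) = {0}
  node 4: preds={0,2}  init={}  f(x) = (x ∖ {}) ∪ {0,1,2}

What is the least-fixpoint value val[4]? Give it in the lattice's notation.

{0,1,2}

Worklist (12 pops):
  #1 pop 0: in={} → {0,1} (no change)
  #2 pop 1: in={0,1} → {0} (was {}); enqueue []
  #3 pop 2: in={0,1} → {0,1} (was {}); enqueue [0,1]
  #4 pop 3: in={0,1} → {0} (was {}); enqueue [2]
  #5 pop 4: in={0,1} → {0,1,2} (was {}); enqueue []
  #6 pop 0: in={0,1,2} → {0,1} (no change)
  #7 pop 1: in={0,1,2} → {0,2} (was {0}); enqueue [3]
  #8 pop 2: in={0,1,2} → {0,1,2} (was {0,1}); enqueue [0,1,4]
  #9 pop 3: in={0,1,2} → {0} (no change)
  #10 pop 0: in={0,1,2} → {0,1} (no change)
  #11 pop 1: in={0,1,2} → {0,2} (no change)
  #12 pop 4: in={0,1,2} → {0,1,2} (no change)

Fixpoint:
  val[0] = {0,1}
  val[1] = {0,2}
  val[2] = {0,1,2}
  val[3] = {0}
  val[4] = {0,1,2}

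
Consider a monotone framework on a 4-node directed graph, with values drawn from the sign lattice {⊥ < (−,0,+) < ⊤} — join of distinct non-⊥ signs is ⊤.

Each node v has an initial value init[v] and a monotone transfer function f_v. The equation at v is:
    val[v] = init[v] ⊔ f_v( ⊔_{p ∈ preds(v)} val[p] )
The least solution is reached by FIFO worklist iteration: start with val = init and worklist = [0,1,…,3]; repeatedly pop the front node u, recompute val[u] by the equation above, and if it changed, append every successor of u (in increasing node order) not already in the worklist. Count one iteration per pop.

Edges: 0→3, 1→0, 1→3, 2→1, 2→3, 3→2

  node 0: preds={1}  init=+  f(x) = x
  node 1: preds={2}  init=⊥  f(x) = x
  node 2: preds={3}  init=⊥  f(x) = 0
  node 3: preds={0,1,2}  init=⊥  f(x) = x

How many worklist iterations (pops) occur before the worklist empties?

Iteration log — 8 steps:
  step 1. node 0  ⊔preds=⊥  new=+  stable
  step 2. node 1  ⊔preds=⊥  new=⊥  stable
  step 3. node 2  ⊔preds=⊥  new=0  old=⊥  +wl: 1
  step 4. node 3  ⊔preds=⊤  new=⊤  old=⊥  +wl: 2
  step 5. node 1  ⊔preds=0  new=0  old=⊥  +wl: 0,3
  step 6. node 2  ⊔preds=⊤  new=0  stable
  step 7. node 0  ⊔preds=0  new=⊤  old=+  +wl: 
  step 8. node 3  ⊔preds=⊤  new=⊤  stable

Least fixpoint reached:
  node 0: ⊤
  node 1: 0
  node 2: 0
  node 3: ⊤

8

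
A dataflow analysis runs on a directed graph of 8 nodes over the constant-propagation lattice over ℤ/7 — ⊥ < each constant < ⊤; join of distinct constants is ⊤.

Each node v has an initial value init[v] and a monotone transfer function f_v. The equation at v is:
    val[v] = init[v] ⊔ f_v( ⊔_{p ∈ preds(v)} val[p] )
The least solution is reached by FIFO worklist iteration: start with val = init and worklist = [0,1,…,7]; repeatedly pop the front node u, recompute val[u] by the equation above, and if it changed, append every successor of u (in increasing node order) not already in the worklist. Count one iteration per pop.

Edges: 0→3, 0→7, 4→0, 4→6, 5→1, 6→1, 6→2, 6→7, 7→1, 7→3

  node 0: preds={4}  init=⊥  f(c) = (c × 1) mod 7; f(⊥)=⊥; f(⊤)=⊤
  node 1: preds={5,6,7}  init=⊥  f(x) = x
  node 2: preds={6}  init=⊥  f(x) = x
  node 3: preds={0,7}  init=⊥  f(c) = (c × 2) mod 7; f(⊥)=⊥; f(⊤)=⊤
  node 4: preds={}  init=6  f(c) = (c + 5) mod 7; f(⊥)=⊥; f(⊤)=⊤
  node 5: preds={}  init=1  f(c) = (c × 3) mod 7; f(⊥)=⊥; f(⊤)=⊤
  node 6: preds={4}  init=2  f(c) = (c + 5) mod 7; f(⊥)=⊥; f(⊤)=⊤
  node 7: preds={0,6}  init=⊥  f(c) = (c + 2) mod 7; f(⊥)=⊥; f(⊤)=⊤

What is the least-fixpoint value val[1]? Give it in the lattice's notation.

Iteration log — 11 steps:
  step 1. node 0  ⊔preds=6  new=6  old=⊥  +wl: 
  step 2. node 1  ⊔preds=⊤  new=⊤  old=⊥  +wl: 
  step 3. node 2  ⊔preds=2  new=2  old=⊥  +wl: 
  step 4. node 3  ⊔preds=6  new=5  old=⊥  +wl: 
  step 5. node 4  ⊔preds=⊥  new=6  stable
  step 6. node 5  ⊔preds=⊥  new=1  stable
  step 7. node 6  ⊔preds=6  new=⊤  old=2  +wl: 1,2
  step 8. node 7  ⊔preds=⊤  new=⊤  old=⊥  +wl: 3
  step 9. node 1  ⊔preds=⊤  new=⊤  stable
  step 10. node 2  ⊔preds=⊤  new=⊤  old=2  +wl: 
  step 11. node 3  ⊔preds=⊤  new=⊤  old=5  +wl: 

Least fixpoint reached:
  node 0: 6
  node 1: ⊤
  node 2: ⊤
  node 3: ⊤
  node 4: 6
  node 5: 1
  node 6: ⊤
  node 7: ⊤

⊤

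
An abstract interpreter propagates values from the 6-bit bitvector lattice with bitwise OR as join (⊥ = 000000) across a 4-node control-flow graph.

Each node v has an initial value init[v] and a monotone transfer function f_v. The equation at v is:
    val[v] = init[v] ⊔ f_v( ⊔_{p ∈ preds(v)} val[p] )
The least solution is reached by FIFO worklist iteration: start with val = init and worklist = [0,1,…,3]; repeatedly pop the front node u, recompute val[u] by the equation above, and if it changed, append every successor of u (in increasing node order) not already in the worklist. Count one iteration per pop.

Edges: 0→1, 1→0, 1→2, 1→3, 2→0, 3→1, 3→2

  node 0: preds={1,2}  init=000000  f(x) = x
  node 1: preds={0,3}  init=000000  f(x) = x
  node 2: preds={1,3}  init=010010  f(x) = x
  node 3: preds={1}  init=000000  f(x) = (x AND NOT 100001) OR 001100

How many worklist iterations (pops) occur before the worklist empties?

10

Trace (10 dequeues):
  [1] u=0 | in 010010 | out 010010 | prev 000000 | push {}
  [2] u=1 | in 010010 | out 010010 | prev 000000 | push {0}
  [3] u=2 | in 010010 | out 010010 | ==
  [4] u=3 | in 010010 | out 011110 | prev 000000 | push {1,2}
  [5] u=0 | in 010010 | out 010010 | ==
  [6] u=1 | in 011110 | out 011110 | prev 010010 | push {0,3}
  [7] u=2 | in 011110 | out 011110 | prev 010010 | push {}
  [8] u=0 | in 011110 | out 011110 | prev 010010 | push {1}
  [9] u=3 | in 011110 | out 011110 | ==
  [10] u=1 | in 011110 | out 011110 | ==

Converged values:
  [0] 011110
  [1] 011110
  [2] 011110
  [3] 011110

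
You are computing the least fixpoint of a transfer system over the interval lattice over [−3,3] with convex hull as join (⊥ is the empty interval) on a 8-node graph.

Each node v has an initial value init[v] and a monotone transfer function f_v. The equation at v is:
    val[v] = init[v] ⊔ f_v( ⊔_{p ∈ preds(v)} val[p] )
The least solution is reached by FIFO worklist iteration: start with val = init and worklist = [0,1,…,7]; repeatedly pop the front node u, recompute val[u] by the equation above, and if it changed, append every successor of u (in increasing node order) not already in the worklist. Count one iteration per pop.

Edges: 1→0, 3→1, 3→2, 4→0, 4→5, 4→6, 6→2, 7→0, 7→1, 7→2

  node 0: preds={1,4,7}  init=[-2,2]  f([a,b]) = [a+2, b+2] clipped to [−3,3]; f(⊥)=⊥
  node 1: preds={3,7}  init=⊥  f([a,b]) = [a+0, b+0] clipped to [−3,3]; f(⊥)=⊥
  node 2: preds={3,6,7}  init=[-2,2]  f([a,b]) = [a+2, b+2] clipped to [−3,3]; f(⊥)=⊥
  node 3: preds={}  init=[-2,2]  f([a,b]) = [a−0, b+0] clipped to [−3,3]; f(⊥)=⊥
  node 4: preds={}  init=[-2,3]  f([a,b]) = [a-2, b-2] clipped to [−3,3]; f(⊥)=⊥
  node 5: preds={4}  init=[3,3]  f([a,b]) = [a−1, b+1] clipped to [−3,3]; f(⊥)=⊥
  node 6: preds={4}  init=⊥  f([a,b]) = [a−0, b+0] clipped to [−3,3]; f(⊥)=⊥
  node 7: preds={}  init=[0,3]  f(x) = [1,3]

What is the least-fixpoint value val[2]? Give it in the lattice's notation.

Iteration log — 10 steps:
  step 1. node 0  ⊔preds=[-2,3]  new=[-2,3]  old=[-2,2]  +wl: 
  step 2. node 1  ⊔preds=[-2,3]  new=[-2,3]  old=⊥  +wl: 0
  step 3. node 2  ⊔preds=[-2,3]  new=[-2,3]  old=[-2,2]  +wl: 
  step 4. node 3  ⊔preds=⊥  new=[-2,2]  stable
  step 5. node 4  ⊔preds=⊥  new=[-2,3]  stable
  step 6. node 5  ⊔preds=[-2,3]  new=[-3,3]  old=[3,3]  +wl: 
  step 7. node 6  ⊔preds=[-2,3]  new=[-2,3]  old=⊥  +wl: 2
  step 8. node 7  ⊔preds=⊥  new=[0,3]  stable
  step 9. node 0  ⊔preds=[-2,3]  new=[-2,3]  stable
  step 10. node 2  ⊔preds=[-2,3]  new=[-2,3]  stable

Least fixpoint reached:
  node 0: [-2,3]
  node 1: [-2,3]
  node 2: [-2,3]
  node 3: [-2,2]
  node 4: [-2,3]
  node 5: [-3,3]
  node 6: [-2,3]
  node 7: [0,3]

[-2,3]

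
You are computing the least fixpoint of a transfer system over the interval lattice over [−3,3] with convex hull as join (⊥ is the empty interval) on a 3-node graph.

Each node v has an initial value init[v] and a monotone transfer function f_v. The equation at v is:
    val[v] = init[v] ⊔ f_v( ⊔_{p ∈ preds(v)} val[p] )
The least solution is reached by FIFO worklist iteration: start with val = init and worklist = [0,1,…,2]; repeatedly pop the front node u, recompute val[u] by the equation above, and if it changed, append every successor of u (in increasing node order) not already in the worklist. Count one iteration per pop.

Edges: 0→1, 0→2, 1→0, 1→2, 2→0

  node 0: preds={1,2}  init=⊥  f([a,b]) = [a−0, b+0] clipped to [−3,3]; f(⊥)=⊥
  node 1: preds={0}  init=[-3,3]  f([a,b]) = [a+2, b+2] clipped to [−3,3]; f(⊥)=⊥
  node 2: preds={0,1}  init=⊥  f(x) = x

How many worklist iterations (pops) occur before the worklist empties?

4

Trace (4 dequeues):
  [1] u=0 | in [-3,3] | out [-3,3] | prev ⊥ | push {}
  [2] u=1 | in [-3,3] | out [-3,3] | ==
  [3] u=2 | in [-3,3] | out [-3,3] | prev ⊥ | push {0}
  [4] u=0 | in [-3,3] | out [-3,3] | ==

Converged values:
  [0] [-3,3]
  [1] [-3,3]
  [2] [-3,3]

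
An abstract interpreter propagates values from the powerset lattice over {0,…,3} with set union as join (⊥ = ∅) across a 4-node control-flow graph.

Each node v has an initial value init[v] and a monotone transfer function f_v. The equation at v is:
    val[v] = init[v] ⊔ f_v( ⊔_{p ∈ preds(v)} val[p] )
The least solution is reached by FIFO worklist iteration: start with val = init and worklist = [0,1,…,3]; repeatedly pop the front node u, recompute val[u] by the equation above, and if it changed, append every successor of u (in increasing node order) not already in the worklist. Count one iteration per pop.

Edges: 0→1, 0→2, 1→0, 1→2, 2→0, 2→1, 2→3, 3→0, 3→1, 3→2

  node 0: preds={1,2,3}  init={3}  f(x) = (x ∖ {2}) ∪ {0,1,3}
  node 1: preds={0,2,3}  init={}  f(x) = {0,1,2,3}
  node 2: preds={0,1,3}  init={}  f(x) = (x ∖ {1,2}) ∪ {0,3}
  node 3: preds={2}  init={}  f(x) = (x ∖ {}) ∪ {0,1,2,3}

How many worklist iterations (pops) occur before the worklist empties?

7

Trace (7 dequeues):
  [1] u=0 | in {} | out {0,1,3} | prev {3} | push {}
  [2] u=1 | in {0,1,3} | out {0,1,2,3} | prev {} | push {0}
  [3] u=2 | in {0,1,2,3} | out {0,3} | prev {} | push {1}
  [4] u=3 | in {0,3} | out {0,1,2,3} | prev {} | push {2}
  [5] u=0 | in {0,1,2,3} | out {0,1,3} | ==
  [6] u=1 | in {0,1,2,3} | out {0,1,2,3} | ==
  [7] u=2 | in {0,1,2,3} | out {0,3} | ==

Converged values:
  [0] {0,1,3}
  [1] {0,1,2,3}
  [2] {0,3}
  [3] {0,1,2,3}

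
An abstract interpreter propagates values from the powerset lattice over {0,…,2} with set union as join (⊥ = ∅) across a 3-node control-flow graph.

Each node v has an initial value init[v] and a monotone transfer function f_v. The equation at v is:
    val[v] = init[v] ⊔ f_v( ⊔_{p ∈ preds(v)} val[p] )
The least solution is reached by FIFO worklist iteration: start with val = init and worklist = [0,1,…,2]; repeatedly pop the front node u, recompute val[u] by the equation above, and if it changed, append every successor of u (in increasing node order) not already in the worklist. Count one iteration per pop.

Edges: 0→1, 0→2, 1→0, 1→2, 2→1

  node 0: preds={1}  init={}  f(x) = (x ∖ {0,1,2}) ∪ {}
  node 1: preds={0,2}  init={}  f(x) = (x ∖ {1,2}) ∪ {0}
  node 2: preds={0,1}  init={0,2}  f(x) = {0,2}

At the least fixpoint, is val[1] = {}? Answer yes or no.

no

Trace (4 dequeues):
  [1] u=0 | in {} | out {} | ==
  [2] u=1 | in {0,2} | out {0} | prev {} | push {0}
  [3] u=2 | in {0} | out {0,2} | ==
  [4] u=0 | in {0} | out {} | ==

Converged values:
  [0] {}
  [1] {0}
  [2] {0,2}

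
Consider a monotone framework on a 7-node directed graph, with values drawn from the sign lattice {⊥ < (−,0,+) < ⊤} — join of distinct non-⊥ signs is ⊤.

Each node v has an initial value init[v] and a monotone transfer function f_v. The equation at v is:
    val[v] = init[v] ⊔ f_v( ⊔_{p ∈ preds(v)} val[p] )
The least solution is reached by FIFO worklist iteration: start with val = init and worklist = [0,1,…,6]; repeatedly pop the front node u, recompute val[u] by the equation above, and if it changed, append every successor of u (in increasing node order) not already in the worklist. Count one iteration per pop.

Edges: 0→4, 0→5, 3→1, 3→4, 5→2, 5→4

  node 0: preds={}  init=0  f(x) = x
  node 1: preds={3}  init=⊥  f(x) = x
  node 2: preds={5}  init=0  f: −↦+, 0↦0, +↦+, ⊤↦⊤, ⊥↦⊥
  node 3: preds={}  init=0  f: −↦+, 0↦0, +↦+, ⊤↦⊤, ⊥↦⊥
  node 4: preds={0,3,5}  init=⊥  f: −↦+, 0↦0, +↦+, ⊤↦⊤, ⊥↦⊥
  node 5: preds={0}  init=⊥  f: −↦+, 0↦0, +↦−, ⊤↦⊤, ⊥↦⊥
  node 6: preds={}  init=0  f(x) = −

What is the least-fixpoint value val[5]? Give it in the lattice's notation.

0

Worklist (9 pops):
  #1 pop 0: in=⊥ → 0 (no change)
  #2 pop 1: in=0 → 0 (was ⊥); enqueue []
  #3 pop 2: in=⊥ → 0 (no change)
  #4 pop 3: in=⊥ → 0 (no change)
  #5 pop 4: in=0 → 0 (was ⊥); enqueue []
  #6 pop 5: in=0 → 0 (was ⊥); enqueue [2,4]
  #7 pop 6: in=⊥ → ⊤ (was 0); enqueue []
  #8 pop 2: in=0 → 0 (no change)
  #9 pop 4: in=0 → 0 (no change)

Fixpoint:
  val[0] = 0
  val[1] = 0
  val[2] = 0
  val[3] = 0
  val[4] = 0
  val[5] = 0
  val[6] = ⊤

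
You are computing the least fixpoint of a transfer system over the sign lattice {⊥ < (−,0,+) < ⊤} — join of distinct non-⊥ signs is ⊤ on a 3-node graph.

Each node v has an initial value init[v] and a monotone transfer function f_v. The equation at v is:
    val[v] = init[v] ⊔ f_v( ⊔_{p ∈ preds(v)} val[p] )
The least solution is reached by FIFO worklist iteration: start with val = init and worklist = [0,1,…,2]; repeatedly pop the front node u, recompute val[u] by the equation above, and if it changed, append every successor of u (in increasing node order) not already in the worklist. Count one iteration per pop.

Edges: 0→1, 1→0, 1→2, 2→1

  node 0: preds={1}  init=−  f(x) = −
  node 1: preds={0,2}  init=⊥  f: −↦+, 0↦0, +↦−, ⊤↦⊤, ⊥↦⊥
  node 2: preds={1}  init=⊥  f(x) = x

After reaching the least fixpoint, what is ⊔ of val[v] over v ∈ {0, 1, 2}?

⊤

Trace (8 dequeues):
  [1] u=0 | in ⊥ | out − | ==
  [2] u=1 | in − | out + | prev ⊥ | push {0}
  [3] u=2 | in + | out + | prev ⊥ | push {1}
  [4] u=0 | in + | out − | ==
  [5] u=1 | in ⊤ | out ⊤ | prev + | push {0,2}
  [6] u=0 | in ⊤ | out − | ==
  [7] u=2 | in ⊤ | out ⊤ | prev + | push {1}
  [8] u=1 | in ⊤ | out ⊤ | ==

Converged values:
  [0] −
  [1] ⊤
  [2] ⊤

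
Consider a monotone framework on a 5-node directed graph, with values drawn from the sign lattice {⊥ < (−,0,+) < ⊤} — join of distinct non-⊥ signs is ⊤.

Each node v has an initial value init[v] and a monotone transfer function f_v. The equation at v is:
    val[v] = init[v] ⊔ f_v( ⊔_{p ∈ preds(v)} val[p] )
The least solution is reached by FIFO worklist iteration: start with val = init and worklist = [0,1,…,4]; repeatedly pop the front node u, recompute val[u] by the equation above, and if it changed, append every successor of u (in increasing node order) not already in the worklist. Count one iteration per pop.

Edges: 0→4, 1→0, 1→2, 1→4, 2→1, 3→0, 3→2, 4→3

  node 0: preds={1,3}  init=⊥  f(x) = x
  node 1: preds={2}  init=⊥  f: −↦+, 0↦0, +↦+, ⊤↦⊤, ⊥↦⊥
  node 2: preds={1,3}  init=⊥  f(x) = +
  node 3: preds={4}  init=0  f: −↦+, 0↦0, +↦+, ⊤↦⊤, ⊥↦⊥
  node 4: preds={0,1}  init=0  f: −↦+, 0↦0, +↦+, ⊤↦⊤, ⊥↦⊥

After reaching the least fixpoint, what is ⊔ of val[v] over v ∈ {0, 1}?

Iteration log — 12 steps:
  step 1. node 0  ⊔preds=0  new=0  old=⊥  +wl: 
  step 2. node 1  ⊔preds=⊥  new=⊥  stable
  step 3. node 2  ⊔preds=0  new=+  old=⊥  +wl: 1
  step 4. node 3  ⊔preds=0  new=0  stable
  step 5. node 4  ⊔preds=0  new=0  stable
  step 6. node 1  ⊔preds=+  new=+  old=⊥  +wl: 0,2,4
  step 7. node 0  ⊔preds=⊤  new=⊤  old=0  +wl: 
  step 8. node 2  ⊔preds=⊤  new=+  stable
  step 9. node 4  ⊔preds=⊤  new=⊤  old=0  +wl: 3
  step 10. node 3  ⊔preds=⊤  new=⊤  old=0  +wl: 0,2
  step 11. node 0  ⊔preds=⊤  new=⊤  stable
  step 12. node 2  ⊔preds=⊤  new=+  stable

Least fixpoint reached:
  node 0: ⊤
  node 1: +
  node 2: +
  node 3: ⊤
  node 4: ⊤

⊤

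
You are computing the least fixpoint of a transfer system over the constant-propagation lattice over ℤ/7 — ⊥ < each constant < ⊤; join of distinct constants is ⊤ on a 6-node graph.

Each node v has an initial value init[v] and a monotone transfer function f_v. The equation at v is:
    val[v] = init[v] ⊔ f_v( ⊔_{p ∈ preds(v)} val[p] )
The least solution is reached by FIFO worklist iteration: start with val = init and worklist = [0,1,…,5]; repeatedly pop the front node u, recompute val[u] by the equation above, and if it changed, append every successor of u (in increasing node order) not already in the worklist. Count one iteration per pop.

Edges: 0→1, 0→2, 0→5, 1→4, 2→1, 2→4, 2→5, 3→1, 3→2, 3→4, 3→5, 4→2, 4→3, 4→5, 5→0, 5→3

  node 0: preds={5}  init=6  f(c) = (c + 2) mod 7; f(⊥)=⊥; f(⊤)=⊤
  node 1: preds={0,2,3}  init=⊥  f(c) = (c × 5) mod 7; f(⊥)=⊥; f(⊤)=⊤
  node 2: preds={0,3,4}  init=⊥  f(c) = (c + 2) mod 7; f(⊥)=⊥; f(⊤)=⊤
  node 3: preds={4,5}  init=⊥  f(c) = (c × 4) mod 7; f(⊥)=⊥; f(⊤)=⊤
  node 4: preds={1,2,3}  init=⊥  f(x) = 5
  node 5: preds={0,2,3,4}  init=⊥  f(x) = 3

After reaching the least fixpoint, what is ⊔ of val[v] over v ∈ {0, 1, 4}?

⊤

Iteration log — 14 steps:
  step 1. node 0  ⊔preds=⊥  new=6  stable
  step 2. node 1  ⊔preds=6  new=2  old=⊥  +wl: 
  step 3. node 2  ⊔preds=6  new=1  old=⊥  +wl: 1
  step 4. node 3  ⊔preds=⊥  new=⊥  stable
  step 5. node 4  ⊔preds=⊤  new=5  old=⊥  +wl: 2,3
  step 6. node 5  ⊔preds=⊤  new=3  old=⊥  +wl: 0
  step 7. node 1  ⊔preds=⊤  new=⊤  old=2  +wl: 4
  step 8. node 2  ⊔preds=⊤  new=⊤  old=1  +wl: 1,5
  step 9. node 3  ⊔preds=⊤  new=⊤  old=⊥  +wl: 2
  step 10. node 0  ⊔preds=3  new=⊤  old=6  +wl: 
  step 11. node 4  ⊔preds=⊤  new=5  stable
  step 12. node 1  ⊔preds=⊤  new=⊤  stable
  step 13. node 5  ⊔preds=⊤  new=3  stable
  step 14. node 2  ⊔preds=⊤  new=⊤  stable

Least fixpoint reached:
  node 0: ⊤
  node 1: ⊤
  node 2: ⊤
  node 3: ⊤
  node 4: 5
  node 5: 3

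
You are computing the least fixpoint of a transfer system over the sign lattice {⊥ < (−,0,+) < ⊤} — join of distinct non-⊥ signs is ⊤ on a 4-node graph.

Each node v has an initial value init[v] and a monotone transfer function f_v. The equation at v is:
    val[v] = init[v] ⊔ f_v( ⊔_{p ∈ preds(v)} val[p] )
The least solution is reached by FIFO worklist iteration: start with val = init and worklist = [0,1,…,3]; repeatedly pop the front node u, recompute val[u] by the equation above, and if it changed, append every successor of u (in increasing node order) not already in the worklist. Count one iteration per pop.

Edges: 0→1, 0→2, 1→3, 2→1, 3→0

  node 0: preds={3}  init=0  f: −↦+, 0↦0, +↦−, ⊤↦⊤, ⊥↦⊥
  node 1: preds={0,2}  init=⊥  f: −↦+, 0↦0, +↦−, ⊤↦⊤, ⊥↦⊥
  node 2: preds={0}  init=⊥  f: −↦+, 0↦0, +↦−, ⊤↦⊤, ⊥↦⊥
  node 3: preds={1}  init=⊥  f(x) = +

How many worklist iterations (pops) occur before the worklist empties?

10

Iteration log — 10 steps:
  step 1. node 0  ⊔preds=⊥  new=0  stable
  step 2. node 1  ⊔preds=0  new=0  old=⊥  +wl: 
  step 3. node 2  ⊔preds=0  new=0  old=⊥  +wl: 1
  step 4. node 3  ⊔preds=0  new=+  old=⊥  +wl: 0
  step 5. node 1  ⊔preds=0  new=0  stable
  step 6. node 0  ⊔preds=+  new=⊤  old=0  +wl: 1,2
  step 7. node 1  ⊔preds=⊤  new=⊤  old=0  +wl: 3
  step 8. node 2  ⊔preds=⊤  new=⊤  old=0  +wl: 1
  step 9. node 3  ⊔preds=⊤  new=+  stable
  step 10. node 1  ⊔preds=⊤  new=⊤  stable

Least fixpoint reached:
  node 0: ⊤
  node 1: ⊤
  node 2: ⊤
  node 3: +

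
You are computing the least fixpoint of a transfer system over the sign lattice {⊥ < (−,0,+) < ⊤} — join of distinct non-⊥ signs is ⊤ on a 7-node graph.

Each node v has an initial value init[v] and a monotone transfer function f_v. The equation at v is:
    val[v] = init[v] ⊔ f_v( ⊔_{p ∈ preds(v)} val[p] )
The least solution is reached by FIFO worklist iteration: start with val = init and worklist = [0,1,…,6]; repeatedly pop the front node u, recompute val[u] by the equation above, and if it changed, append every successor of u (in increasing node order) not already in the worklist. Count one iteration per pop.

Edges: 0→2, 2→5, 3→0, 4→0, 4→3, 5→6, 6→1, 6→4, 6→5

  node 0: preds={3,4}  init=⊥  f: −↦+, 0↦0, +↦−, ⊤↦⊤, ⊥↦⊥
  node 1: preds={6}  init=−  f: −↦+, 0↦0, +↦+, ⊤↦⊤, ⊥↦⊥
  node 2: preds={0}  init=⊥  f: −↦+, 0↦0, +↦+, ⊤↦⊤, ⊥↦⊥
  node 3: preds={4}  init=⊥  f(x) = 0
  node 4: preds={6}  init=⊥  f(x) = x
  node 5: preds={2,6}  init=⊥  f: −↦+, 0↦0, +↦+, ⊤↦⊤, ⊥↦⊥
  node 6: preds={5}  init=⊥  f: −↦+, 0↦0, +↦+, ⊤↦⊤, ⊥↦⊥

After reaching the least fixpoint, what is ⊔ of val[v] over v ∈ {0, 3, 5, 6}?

Worklist (16 pops):
  #1 pop 0: in=⊥ → ⊥ (no change)
  #2 pop 1: in=⊥ → − (no change)
  #3 pop 2: in=⊥ → ⊥ (no change)
  #4 pop 3: in=⊥ → 0 (was ⊥); enqueue [0]
  #5 pop 4: in=⊥ → ⊥ (no change)
  #6 pop 5: in=⊥ → ⊥ (no change)
  #7 pop 6: in=⊥ → ⊥ (no change)
  #8 pop 0: in=0 → 0 (was ⊥); enqueue [2]
  #9 pop 2: in=0 → 0 (was ⊥); enqueue [5]
  #10 pop 5: in=0 → 0 (was ⊥); enqueue [6]
  #11 pop 6: in=0 → 0 (was ⊥); enqueue [1,4,5]
  #12 pop 1: in=0 → ⊤ (was −); enqueue []
  #13 pop 4: in=0 → 0 (was ⊥); enqueue [0,3]
  #14 pop 5: in=0 → 0 (no change)
  #15 pop 0: in=0 → 0 (no change)
  #16 pop 3: in=0 → 0 (no change)

Fixpoint:
  val[0] = 0
  val[1] = ⊤
  val[2] = 0
  val[3] = 0
  val[4] = 0
  val[5] = 0
  val[6] = 0

0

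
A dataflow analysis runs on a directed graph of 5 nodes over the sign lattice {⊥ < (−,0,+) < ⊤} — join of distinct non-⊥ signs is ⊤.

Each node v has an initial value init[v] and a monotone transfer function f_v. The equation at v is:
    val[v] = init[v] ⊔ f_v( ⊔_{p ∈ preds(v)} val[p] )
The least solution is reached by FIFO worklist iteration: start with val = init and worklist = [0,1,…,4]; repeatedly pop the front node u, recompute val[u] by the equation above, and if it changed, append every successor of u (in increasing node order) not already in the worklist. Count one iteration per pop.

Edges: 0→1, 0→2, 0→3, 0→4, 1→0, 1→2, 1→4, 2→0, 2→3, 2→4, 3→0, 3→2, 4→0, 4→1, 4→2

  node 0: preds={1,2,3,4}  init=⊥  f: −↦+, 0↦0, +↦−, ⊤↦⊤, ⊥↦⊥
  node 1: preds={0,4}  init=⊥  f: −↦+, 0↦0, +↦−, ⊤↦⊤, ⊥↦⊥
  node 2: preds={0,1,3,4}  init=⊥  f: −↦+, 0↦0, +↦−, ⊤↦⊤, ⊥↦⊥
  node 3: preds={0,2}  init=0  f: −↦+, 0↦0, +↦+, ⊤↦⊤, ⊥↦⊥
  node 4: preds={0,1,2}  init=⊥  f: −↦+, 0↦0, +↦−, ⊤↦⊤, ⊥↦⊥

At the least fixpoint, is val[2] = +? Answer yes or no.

no

Trace (8 dequeues):
  [1] u=0 | in 0 | out 0 | prev ⊥ | push {}
  [2] u=1 | in 0 | out 0 | prev ⊥ | push {0}
  [3] u=2 | in 0 | out 0 | prev ⊥ | push {}
  [4] u=3 | in 0 | out 0 | ==
  [5] u=4 | in 0 | out 0 | prev ⊥ | push {1,2}
  [6] u=0 | in 0 | out 0 | ==
  [7] u=1 | in 0 | out 0 | ==
  [8] u=2 | in 0 | out 0 | ==

Converged values:
  [0] 0
  [1] 0
  [2] 0
  [3] 0
  [4] 0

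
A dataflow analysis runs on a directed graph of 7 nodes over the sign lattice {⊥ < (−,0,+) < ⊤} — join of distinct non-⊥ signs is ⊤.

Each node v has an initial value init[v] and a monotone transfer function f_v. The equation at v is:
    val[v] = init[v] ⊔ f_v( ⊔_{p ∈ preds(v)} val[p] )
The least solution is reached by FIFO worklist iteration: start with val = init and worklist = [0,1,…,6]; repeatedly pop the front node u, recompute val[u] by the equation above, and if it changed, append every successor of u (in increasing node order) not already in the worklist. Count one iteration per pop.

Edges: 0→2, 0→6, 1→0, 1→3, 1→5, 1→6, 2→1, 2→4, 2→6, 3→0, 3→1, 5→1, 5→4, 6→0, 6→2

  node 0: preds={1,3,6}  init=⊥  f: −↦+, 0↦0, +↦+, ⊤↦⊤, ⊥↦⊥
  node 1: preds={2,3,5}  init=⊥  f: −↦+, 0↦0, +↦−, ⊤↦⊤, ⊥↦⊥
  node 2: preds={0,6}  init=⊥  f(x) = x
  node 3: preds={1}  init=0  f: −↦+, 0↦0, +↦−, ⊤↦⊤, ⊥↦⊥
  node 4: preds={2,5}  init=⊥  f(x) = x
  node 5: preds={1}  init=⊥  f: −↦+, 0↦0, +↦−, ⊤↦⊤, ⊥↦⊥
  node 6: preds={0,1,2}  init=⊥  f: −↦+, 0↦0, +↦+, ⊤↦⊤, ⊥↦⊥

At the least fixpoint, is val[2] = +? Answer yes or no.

Trace (11 dequeues):
  [1] u=0 | in 0 | out 0 | prev ⊥ | push {}
  [2] u=1 | in 0 | out 0 | prev ⊥ | push {0}
  [3] u=2 | in 0 | out 0 | prev ⊥ | push {1}
  [4] u=3 | in 0 | out 0 | ==
  [5] u=4 | in 0 | out 0 | prev ⊥ | push {}
  [6] u=5 | in 0 | out 0 | prev ⊥ | push {4}
  [7] u=6 | in 0 | out 0 | prev ⊥ | push {2}
  [8] u=0 | in 0 | out 0 | ==
  [9] u=1 | in 0 | out 0 | ==
  [10] u=4 | in 0 | out 0 | ==
  [11] u=2 | in 0 | out 0 | ==

Converged values:
  [0] 0
  [1] 0
  [2] 0
  [3] 0
  [4] 0
  [5] 0
  [6] 0

no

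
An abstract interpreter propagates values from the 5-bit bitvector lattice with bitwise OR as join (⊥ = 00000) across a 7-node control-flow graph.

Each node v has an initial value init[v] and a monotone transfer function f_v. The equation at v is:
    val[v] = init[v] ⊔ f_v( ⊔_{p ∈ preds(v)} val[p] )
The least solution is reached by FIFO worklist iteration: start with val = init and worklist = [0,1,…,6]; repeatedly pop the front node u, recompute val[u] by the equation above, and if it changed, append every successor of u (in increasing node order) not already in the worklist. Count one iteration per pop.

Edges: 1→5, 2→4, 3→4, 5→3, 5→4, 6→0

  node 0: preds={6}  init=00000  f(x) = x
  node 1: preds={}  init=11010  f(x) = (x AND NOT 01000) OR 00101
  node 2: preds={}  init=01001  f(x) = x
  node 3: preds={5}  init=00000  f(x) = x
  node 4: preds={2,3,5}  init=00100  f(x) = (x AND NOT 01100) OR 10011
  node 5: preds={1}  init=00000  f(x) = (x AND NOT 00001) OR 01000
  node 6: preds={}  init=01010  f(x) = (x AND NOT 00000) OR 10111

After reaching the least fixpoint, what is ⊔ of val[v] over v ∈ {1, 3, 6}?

11111

Iteration log — 10 steps:
  step 1. node 0  ⊔preds=01010  new=01010  old=00000  +wl: 
  step 2. node 1  ⊔preds=00000  new=11111  old=11010  +wl: 
  step 3. node 2  ⊔preds=00000  new=01001  stable
  step 4. node 3  ⊔preds=00000  new=00000  stable
  step 5. node 4  ⊔preds=01001  new=10111  old=00100  +wl: 
  step 6. node 5  ⊔preds=11111  new=11110  old=00000  +wl: 3,4
  step 7. node 6  ⊔preds=00000  new=11111  old=01010  +wl: 0
  step 8. node 3  ⊔preds=11110  new=11110  old=00000  +wl: 
  step 9. node 4  ⊔preds=11111  new=10111  stable
  step 10. node 0  ⊔preds=11111  new=11111  old=01010  +wl: 

Least fixpoint reached:
  node 0: 11111
  node 1: 11111
  node 2: 01001
  node 3: 11110
  node 4: 10111
  node 5: 11110
  node 6: 11111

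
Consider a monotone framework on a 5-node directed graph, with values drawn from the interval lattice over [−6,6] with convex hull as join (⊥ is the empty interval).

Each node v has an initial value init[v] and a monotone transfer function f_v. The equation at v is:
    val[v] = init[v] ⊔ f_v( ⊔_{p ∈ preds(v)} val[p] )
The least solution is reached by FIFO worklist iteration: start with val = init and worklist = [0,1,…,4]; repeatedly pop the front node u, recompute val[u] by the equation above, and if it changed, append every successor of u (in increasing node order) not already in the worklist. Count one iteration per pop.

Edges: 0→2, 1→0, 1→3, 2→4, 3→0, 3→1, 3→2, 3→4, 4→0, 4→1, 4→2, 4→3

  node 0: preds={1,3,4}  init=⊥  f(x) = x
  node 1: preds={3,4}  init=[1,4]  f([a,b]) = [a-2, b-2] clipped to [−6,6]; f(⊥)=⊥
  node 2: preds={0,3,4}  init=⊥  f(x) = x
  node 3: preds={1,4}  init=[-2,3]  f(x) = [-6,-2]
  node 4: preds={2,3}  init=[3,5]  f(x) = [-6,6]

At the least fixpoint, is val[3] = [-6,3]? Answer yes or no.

yes

Trace (11 dequeues):
  [1] u=0 | in [-2,5] | out [-2,5] | prev ⊥ | push {}
  [2] u=1 | in [-2,5] | out [-4,4] | prev [1,4] | push {0}
  [3] u=2 | in [-2,5] | out [-2,5] | prev ⊥ | push {}
  [4] u=3 | in [-4,5] | out [-6,3] | prev [-2,3] | push {1,2}
  [5] u=4 | in [-6,5] | out [-6,6] | prev [3,5] | push {3}
  [6] u=0 | in [-6,6] | out [-6,6] | prev [-2,5] | push {}
  [7] u=1 | in [-6,6] | out [-6,4] | prev [-4,4] | push {0}
  [8] u=2 | in [-6,6] | out [-6,6] | prev [-2,5] | push {4}
  [9] u=3 | in [-6,6] | out [-6,3] | ==
  [10] u=0 | in [-6,6] | out [-6,6] | ==
  [11] u=4 | in [-6,6] | out [-6,6] | ==

Converged values:
  [0] [-6,6]
  [1] [-6,4]
  [2] [-6,6]
  [3] [-6,3]
  [4] [-6,6]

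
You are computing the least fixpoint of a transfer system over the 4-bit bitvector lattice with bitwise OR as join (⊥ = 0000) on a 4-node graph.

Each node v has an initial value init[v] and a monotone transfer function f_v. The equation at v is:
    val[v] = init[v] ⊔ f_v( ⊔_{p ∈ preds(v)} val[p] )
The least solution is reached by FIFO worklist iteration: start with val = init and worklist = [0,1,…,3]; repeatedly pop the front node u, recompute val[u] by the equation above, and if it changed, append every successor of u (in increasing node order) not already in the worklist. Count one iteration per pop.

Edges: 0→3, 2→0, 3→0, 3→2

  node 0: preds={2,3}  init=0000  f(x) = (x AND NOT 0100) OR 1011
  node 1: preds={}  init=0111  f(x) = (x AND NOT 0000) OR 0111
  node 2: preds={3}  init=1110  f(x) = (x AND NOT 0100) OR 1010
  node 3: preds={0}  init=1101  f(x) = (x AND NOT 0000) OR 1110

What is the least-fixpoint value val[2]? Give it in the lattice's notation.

1111

Trace (6 dequeues):
  [1] u=0 | in 1111 | out 1011 | prev 0000 | push {}
  [2] u=1 | in 0000 | out 0111 | ==
  [3] u=2 | in 1101 | out 1111 | prev 1110 | push {0}
  [4] u=3 | in 1011 | out 1111 | prev 1101 | push {2}
  [5] u=0 | in 1111 | out 1011 | ==
  [6] u=2 | in 1111 | out 1111 | ==

Converged values:
  [0] 1011
  [1] 0111
  [2] 1111
  [3] 1111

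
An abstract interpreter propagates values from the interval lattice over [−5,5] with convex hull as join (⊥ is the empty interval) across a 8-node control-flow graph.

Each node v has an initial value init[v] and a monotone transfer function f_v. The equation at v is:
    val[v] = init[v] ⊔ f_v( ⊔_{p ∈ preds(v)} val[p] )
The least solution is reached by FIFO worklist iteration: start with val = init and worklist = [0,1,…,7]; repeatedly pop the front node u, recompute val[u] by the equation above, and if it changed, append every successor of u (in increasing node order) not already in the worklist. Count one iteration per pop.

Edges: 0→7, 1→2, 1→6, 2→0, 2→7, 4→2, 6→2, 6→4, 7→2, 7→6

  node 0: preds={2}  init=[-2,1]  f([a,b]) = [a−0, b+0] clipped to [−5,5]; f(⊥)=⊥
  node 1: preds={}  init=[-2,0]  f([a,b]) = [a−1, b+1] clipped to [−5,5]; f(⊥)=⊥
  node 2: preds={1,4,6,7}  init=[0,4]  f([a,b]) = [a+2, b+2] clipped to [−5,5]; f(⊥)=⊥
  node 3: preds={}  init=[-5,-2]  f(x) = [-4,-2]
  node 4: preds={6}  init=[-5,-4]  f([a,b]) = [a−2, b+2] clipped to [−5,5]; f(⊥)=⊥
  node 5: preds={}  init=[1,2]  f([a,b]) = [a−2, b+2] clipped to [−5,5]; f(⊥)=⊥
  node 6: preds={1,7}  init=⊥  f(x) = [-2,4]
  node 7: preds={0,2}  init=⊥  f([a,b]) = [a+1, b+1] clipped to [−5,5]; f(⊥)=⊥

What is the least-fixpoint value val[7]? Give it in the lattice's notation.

Iteration log — 16 steps:
  step 1. node 0  ⊔preds=[0,4]  new=[-2,4]  old=[-2,1]  +wl: 
  step 2. node 1  ⊔preds=⊥  new=[-2,0]  stable
  step 3. node 2  ⊔preds=[-5,0]  new=[-3,4]  old=[0,4]  +wl: 0
  step 4. node 3  ⊔preds=⊥  new=[-5,-2]  stable
  step 5. node 4  ⊔preds=⊥  new=[-5,-4]  stable
  step 6. node 5  ⊔preds=⊥  new=[1,2]  stable
  step 7. node 6  ⊔preds=[-2,0]  new=[-2,4]  old=⊥  +wl: 2,4
  step 8. node 7  ⊔preds=[-3,4]  new=[-2,5]  old=⊥  +wl: 6
  step 9. node 0  ⊔preds=[-3,4]  new=[-3,4]  old=[-2,4]  +wl: 7
  step 10. node 2  ⊔preds=[-5,5]  new=[-3,5]  old=[-3,4]  +wl: 0
  step 11. node 4  ⊔preds=[-2,4]  new=[-5,5]  old=[-5,-4]  +wl: 2
  step 12. node 6  ⊔preds=[-2,5]  new=[-2,4]  stable
  step 13. node 7  ⊔preds=[-3,5]  new=[-2,5]  stable
  step 14. node 0  ⊔preds=[-3,5]  new=[-3,5]  old=[-3,4]  +wl: 7
  step 15. node 2  ⊔preds=[-5,5]  new=[-3,5]  stable
  step 16. node 7  ⊔preds=[-3,5]  new=[-2,5]  stable

Least fixpoint reached:
  node 0: [-3,5]
  node 1: [-2,0]
  node 2: [-3,5]
  node 3: [-5,-2]
  node 4: [-5,5]
  node 5: [1,2]
  node 6: [-2,4]
  node 7: [-2,5]

[-2,5]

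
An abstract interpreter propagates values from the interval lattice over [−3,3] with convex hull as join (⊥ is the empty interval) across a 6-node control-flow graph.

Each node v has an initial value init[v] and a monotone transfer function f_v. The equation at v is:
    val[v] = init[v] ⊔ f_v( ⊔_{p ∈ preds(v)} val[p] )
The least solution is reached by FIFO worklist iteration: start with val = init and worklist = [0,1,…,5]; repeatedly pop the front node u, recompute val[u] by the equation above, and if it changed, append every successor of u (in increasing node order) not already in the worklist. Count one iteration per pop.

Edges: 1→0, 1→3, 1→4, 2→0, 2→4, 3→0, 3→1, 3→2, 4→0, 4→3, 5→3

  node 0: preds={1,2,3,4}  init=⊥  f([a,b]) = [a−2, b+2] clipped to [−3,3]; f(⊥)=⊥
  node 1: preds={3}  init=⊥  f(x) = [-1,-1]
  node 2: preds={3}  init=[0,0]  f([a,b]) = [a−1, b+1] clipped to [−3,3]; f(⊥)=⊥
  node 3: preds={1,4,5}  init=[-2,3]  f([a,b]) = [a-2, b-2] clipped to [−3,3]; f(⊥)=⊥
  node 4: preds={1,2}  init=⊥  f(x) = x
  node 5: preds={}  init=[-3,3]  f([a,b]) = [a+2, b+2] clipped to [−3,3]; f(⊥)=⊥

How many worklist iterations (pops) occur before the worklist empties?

10

Worklist (10 pops):
  #1 pop 0: in=[-2,3] → [-3,3] (was ⊥); enqueue []
  #2 pop 1: in=[-2,3] → [-1,-1] (was ⊥); enqueue [0]
  #3 pop 2: in=[-2,3] → [-3,3] (was [0,0]); enqueue []
  #4 pop 3: in=[-3,3] → [-3,3] (was [-2,3]); enqueue [1,2]
  #5 pop 4: in=[-3,3] → [-3,3] (was ⊥); enqueue [3]
  #6 pop 5: in=⊥ → [-3,3] (no change)
  #7 pop 0: in=[-3,3] → [-3,3] (no change)
  #8 pop 1: in=[-3,3] → [-1,-1] (no change)
  #9 pop 2: in=[-3,3] → [-3,3] (no change)
  #10 pop 3: in=[-3,3] → [-3,3] (no change)

Fixpoint:
  val[0] = [-3,3]
  val[1] = [-1,-1]
  val[2] = [-3,3]
  val[3] = [-3,3]
  val[4] = [-3,3]
  val[5] = [-3,3]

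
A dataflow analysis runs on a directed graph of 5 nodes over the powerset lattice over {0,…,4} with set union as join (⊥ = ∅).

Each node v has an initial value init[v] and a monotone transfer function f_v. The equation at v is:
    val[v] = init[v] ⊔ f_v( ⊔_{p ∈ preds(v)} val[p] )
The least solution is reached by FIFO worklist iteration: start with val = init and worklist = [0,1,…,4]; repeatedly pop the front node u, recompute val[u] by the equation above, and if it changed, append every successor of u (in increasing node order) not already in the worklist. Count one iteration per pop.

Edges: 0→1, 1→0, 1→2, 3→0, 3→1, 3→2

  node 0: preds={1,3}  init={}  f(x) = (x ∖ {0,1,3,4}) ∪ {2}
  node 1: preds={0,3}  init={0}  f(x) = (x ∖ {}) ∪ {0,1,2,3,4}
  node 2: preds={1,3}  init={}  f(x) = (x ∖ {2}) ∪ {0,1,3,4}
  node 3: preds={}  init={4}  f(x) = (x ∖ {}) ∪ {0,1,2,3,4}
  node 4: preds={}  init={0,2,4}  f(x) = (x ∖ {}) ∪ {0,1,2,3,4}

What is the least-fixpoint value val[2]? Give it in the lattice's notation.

{0,1,3,4}

Trace (8 dequeues):
  [1] u=0 | in {0,4} | out {2} | prev {} | push {}
  [2] u=1 | in {2,4} | out {0,1,2,3,4} | prev {0} | push {0}
  [3] u=2 | in {0,1,2,3,4} | out {0,1,3,4} | prev {} | push {}
  [4] u=3 | in {} | out {0,1,2,3,4} | prev {4} | push {1,2}
  [5] u=4 | in {} | out {0,1,2,3,4} | prev {0,2,4} | push {}
  [6] u=0 | in {0,1,2,3,4} | out {2} | ==
  [7] u=1 | in {0,1,2,3,4} | out {0,1,2,3,4} | ==
  [8] u=2 | in {0,1,2,3,4} | out {0,1,3,4} | ==

Converged values:
  [0] {2}
  [1] {0,1,2,3,4}
  [2] {0,1,3,4}
  [3] {0,1,2,3,4}
  [4] {0,1,2,3,4}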